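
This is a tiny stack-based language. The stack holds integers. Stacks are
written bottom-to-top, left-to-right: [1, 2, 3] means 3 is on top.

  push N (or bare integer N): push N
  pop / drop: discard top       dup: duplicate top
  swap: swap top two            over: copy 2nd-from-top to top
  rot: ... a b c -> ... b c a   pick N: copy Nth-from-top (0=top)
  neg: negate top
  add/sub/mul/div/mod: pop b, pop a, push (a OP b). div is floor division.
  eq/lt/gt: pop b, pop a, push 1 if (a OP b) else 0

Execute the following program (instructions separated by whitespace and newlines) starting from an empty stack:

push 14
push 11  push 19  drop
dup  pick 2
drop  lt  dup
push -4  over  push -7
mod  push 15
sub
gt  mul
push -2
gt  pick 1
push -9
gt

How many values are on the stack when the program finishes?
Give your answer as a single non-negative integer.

Answer: 4

Derivation:
After 'push 14': stack = [14] (depth 1)
After 'push 11': stack = [14, 11] (depth 2)
After 'push 19': stack = [14, 11, 19] (depth 3)
After 'drop': stack = [14, 11] (depth 2)
After 'dup': stack = [14, 11, 11] (depth 3)
After 'pick 2': stack = [14, 11, 11, 14] (depth 4)
After 'drop': stack = [14, 11, 11] (depth 3)
After 'lt': stack = [14, 0] (depth 2)
After 'dup': stack = [14, 0, 0] (depth 3)
After 'push -4': stack = [14, 0, 0, -4] (depth 4)
  ...
After 'mod': stack = [14, 0, 0, -4, 0] (depth 5)
After 'push 15': stack = [14, 0, 0, -4, 0, 15] (depth 6)
After 'sub': stack = [14, 0, 0, -4, -15] (depth 5)
After 'gt': stack = [14, 0, 0, 1] (depth 4)
After 'mul': stack = [14, 0, 0] (depth 3)
After 'push -2': stack = [14, 0, 0, -2] (depth 4)
After 'gt': stack = [14, 0, 1] (depth 3)
After 'pick 1': stack = [14, 0, 1, 0] (depth 4)
After 'push -9': stack = [14, 0, 1, 0, -9] (depth 5)
After 'gt': stack = [14, 0, 1, 1] (depth 4)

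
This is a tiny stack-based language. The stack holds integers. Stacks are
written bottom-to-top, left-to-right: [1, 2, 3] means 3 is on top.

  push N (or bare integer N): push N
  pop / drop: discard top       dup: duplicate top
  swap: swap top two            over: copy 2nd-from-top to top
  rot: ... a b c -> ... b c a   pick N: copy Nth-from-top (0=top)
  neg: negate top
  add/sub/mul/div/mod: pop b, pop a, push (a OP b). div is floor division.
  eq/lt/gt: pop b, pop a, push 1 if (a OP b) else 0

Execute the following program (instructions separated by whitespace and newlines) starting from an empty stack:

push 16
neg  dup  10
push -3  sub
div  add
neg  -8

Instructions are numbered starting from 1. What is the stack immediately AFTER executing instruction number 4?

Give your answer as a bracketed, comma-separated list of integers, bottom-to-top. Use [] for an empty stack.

Step 1 ('push 16'): [16]
Step 2 ('neg'): [-16]
Step 3 ('dup'): [-16, -16]
Step 4 ('10'): [-16, -16, 10]

Answer: [-16, -16, 10]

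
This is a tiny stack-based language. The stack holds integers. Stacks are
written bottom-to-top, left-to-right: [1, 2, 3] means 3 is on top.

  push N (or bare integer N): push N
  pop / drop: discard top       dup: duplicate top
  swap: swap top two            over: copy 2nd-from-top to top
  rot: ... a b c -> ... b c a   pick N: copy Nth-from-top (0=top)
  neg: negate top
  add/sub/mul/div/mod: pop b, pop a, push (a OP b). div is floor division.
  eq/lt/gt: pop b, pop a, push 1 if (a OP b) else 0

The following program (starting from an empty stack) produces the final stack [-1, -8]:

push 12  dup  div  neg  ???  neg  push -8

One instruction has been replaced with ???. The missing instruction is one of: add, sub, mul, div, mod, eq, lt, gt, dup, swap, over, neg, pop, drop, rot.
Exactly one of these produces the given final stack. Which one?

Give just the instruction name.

Stack before ???: [-1]
Stack after ???:  [1]
The instruction that transforms [-1] -> [1] is: neg

Answer: neg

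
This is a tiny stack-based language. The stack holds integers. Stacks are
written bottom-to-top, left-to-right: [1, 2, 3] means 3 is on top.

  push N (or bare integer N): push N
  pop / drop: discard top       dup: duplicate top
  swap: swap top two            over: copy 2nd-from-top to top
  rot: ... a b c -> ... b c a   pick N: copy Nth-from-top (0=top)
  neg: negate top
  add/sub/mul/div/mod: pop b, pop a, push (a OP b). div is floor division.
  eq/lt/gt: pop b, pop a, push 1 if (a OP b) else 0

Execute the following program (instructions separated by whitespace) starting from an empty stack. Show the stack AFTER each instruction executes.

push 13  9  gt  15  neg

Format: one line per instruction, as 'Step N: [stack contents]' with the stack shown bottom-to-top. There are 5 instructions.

Step 1: [13]
Step 2: [13, 9]
Step 3: [1]
Step 4: [1, 15]
Step 5: [1, -15]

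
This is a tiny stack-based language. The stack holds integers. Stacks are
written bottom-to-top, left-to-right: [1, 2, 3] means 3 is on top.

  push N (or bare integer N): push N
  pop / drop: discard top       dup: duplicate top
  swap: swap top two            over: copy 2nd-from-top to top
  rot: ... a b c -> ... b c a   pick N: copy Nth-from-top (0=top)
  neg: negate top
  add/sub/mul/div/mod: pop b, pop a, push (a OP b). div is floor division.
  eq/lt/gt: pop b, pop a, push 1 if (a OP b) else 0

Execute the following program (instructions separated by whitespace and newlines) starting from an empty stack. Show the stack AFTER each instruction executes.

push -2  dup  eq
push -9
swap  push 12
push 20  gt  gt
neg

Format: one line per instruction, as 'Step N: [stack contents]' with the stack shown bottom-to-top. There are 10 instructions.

Step 1: [-2]
Step 2: [-2, -2]
Step 3: [1]
Step 4: [1, -9]
Step 5: [-9, 1]
Step 6: [-9, 1, 12]
Step 7: [-9, 1, 12, 20]
Step 8: [-9, 1, 0]
Step 9: [-9, 1]
Step 10: [-9, -1]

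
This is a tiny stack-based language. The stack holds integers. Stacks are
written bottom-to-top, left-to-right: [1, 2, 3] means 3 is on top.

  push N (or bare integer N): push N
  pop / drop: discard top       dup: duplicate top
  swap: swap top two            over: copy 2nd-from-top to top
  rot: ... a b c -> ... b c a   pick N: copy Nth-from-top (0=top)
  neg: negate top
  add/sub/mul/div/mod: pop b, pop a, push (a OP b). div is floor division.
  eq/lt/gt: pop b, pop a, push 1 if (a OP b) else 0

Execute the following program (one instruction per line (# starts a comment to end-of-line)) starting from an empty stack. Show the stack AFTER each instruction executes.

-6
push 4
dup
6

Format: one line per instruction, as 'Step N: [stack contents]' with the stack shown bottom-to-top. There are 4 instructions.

Step 1: [-6]
Step 2: [-6, 4]
Step 3: [-6, 4, 4]
Step 4: [-6, 4, 4, 6]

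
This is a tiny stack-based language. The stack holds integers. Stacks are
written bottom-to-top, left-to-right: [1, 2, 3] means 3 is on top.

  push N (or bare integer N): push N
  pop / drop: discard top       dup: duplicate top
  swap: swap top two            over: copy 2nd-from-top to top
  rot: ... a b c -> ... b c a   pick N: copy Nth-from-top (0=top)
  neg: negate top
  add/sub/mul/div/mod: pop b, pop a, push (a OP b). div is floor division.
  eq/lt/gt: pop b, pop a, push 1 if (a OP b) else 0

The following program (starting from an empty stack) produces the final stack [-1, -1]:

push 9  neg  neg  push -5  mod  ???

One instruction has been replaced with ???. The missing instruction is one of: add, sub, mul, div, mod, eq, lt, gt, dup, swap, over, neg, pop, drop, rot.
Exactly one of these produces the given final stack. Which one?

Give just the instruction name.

Answer: dup

Derivation:
Stack before ???: [-1]
Stack after ???:  [-1, -1]
The instruction that transforms [-1] -> [-1, -1] is: dup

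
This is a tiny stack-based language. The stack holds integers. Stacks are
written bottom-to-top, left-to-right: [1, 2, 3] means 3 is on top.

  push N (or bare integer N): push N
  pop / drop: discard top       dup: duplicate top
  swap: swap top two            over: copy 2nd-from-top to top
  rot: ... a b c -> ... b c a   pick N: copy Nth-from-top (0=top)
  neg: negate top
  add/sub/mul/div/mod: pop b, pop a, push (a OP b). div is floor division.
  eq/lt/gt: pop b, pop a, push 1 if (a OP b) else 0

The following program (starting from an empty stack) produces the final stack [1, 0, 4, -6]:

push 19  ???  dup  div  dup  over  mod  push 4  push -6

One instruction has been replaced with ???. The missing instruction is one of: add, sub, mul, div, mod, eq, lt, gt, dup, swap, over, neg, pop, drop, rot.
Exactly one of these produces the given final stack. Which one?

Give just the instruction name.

Stack before ???: [19]
Stack after ???:  [-19]
The instruction that transforms [19] -> [-19] is: neg

Answer: neg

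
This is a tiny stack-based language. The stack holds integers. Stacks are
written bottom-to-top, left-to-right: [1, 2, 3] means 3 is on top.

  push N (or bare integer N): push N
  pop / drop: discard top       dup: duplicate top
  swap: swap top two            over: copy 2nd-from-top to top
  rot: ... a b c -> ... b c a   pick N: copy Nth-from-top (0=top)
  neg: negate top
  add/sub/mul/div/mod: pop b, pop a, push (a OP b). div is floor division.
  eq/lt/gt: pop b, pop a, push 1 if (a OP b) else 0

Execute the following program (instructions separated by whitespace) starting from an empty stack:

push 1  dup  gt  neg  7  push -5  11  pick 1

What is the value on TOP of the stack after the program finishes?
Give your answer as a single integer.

After 'push 1': [1]
After 'dup': [1, 1]
After 'gt': [0]
After 'neg': [0]
After 'push 7': [0, 7]
After 'push -5': [0, 7, -5]
After 'push 11': [0, 7, -5, 11]
After 'pick 1': [0, 7, -5, 11, -5]

Answer: -5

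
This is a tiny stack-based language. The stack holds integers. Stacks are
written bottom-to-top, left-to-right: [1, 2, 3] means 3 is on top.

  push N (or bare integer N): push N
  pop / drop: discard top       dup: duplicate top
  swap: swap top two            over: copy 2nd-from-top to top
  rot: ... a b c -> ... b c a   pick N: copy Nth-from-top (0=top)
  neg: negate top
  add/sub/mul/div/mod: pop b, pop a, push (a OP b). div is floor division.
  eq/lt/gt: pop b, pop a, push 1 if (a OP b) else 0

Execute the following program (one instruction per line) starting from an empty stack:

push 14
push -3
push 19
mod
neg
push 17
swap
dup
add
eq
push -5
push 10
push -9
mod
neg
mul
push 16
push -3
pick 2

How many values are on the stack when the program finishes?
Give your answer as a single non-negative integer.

Answer: 6

Derivation:
After 'push 14': stack = [14] (depth 1)
After 'push -3': stack = [14, -3] (depth 2)
After 'push 19': stack = [14, -3, 19] (depth 3)
After 'mod': stack = [14, 16] (depth 2)
After 'neg': stack = [14, -16] (depth 2)
After 'push 17': stack = [14, -16, 17] (depth 3)
After 'swap': stack = [14, 17, -16] (depth 3)
After 'dup': stack = [14, 17, -16, -16] (depth 4)
After 'add': stack = [14, 17, -32] (depth 3)
After 'eq': stack = [14, 0] (depth 2)
After 'push -5': stack = [14, 0, -5] (depth 3)
After 'push 10': stack = [14, 0, -5, 10] (depth 4)
After 'push -9': stack = [14, 0, -5, 10, -9] (depth 5)
After 'mod': stack = [14, 0, -5, -8] (depth 4)
After 'neg': stack = [14, 0, -5, 8] (depth 4)
After 'mul': stack = [14, 0, -40] (depth 3)
After 'push 16': stack = [14, 0, -40, 16] (depth 4)
After 'push -3': stack = [14, 0, -40, 16, -3] (depth 5)
After 'pick 2': stack = [14, 0, -40, 16, -3, -40] (depth 6)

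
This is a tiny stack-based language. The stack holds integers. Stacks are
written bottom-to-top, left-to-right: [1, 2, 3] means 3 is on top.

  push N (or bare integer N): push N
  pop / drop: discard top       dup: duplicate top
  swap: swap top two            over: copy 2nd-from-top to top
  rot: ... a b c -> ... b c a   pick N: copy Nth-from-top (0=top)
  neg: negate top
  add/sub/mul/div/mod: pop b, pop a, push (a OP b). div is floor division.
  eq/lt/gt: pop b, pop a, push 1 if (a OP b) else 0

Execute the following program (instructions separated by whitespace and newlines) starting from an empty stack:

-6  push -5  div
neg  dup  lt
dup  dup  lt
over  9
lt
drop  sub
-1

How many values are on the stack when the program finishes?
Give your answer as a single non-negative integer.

After 'push -6': stack = [-6] (depth 1)
After 'push -5': stack = [-6, -5] (depth 2)
After 'div': stack = [1] (depth 1)
After 'neg': stack = [-1] (depth 1)
After 'dup': stack = [-1, -1] (depth 2)
After 'lt': stack = [0] (depth 1)
After 'dup': stack = [0, 0] (depth 2)
After 'dup': stack = [0, 0, 0] (depth 3)
After 'lt': stack = [0, 0] (depth 2)
After 'over': stack = [0, 0, 0] (depth 3)
After 'push 9': stack = [0, 0, 0, 9] (depth 4)
After 'lt': stack = [0, 0, 1] (depth 3)
After 'drop': stack = [0, 0] (depth 2)
After 'sub': stack = [0] (depth 1)
After 'push -1': stack = [0, -1] (depth 2)

Answer: 2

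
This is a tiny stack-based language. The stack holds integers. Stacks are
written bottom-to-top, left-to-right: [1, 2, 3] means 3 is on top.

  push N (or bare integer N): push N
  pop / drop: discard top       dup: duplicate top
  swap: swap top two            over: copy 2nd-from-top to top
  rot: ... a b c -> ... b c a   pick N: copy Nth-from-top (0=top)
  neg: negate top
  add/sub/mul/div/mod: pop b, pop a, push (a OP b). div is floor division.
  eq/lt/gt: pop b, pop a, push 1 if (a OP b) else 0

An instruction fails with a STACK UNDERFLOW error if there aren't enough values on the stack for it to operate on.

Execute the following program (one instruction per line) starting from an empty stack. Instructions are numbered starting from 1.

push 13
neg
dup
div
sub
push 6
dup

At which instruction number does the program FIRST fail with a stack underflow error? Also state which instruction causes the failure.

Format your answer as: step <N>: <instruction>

Answer: step 5: sub

Derivation:
Step 1 ('push 13'): stack = [13], depth = 1
Step 2 ('neg'): stack = [-13], depth = 1
Step 3 ('dup'): stack = [-13, -13], depth = 2
Step 4 ('div'): stack = [1], depth = 1
Step 5 ('sub'): needs 2 value(s) but depth is 1 — STACK UNDERFLOW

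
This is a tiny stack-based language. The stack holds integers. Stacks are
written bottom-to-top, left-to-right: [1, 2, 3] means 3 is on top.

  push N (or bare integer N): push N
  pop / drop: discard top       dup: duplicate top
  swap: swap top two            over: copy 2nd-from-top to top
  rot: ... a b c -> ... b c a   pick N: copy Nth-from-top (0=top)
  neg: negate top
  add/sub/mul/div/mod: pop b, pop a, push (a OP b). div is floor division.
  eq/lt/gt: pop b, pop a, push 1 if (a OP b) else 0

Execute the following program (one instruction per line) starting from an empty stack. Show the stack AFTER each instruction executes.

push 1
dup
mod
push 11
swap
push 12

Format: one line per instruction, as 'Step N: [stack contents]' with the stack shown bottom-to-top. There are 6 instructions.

Step 1: [1]
Step 2: [1, 1]
Step 3: [0]
Step 4: [0, 11]
Step 5: [11, 0]
Step 6: [11, 0, 12]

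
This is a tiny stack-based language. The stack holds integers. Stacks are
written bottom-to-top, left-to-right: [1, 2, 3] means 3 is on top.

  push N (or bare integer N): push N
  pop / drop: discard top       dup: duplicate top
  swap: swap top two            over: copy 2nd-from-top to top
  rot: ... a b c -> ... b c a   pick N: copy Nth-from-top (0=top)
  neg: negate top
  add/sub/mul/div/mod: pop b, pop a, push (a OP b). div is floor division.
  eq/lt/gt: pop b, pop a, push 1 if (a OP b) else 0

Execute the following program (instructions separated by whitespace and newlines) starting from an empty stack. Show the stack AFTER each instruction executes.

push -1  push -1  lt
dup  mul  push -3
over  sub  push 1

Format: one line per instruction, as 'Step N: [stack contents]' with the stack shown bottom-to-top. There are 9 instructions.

Step 1: [-1]
Step 2: [-1, -1]
Step 3: [0]
Step 4: [0, 0]
Step 5: [0]
Step 6: [0, -3]
Step 7: [0, -3, 0]
Step 8: [0, -3]
Step 9: [0, -3, 1]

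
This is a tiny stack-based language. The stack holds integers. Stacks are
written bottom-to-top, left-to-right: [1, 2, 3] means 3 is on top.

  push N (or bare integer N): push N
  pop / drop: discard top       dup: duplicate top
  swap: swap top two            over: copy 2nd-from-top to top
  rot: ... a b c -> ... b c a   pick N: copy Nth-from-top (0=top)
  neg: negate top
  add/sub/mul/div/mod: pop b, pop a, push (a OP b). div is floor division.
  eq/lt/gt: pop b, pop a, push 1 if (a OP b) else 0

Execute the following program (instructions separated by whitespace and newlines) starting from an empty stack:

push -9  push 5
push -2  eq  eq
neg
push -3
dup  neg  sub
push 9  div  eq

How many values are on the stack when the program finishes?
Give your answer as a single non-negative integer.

Answer: 1

Derivation:
After 'push -9': stack = [-9] (depth 1)
After 'push 5': stack = [-9, 5] (depth 2)
After 'push -2': stack = [-9, 5, -2] (depth 3)
After 'eq': stack = [-9, 0] (depth 2)
After 'eq': stack = [0] (depth 1)
After 'neg': stack = [0] (depth 1)
After 'push -3': stack = [0, -3] (depth 2)
After 'dup': stack = [0, -3, -3] (depth 3)
After 'neg': stack = [0, -3, 3] (depth 3)
After 'sub': stack = [0, -6] (depth 2)
After 'push 9': stack = [0, -6, 9] (depth 3)
After 'div': stack = [0, -1] (depth 2)
After 'eq': stack = [0] (depth 1)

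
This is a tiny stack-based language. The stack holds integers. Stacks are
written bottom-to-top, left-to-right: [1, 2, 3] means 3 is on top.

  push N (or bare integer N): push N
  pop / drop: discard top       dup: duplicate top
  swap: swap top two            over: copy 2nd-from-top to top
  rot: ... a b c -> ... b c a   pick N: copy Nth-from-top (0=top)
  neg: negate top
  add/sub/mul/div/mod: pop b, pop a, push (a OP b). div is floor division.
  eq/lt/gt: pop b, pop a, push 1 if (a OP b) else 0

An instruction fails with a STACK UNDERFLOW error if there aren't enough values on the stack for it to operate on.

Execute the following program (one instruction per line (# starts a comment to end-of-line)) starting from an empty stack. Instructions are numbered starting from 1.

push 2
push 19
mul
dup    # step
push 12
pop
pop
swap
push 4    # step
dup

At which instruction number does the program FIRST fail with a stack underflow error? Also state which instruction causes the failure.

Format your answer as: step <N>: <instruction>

Step 1 ('push 2'): stack = [2], depth = 1
Step 2 ('push 19'): stack = [2, 19], depth = 2
Step 3 ('mul'): stack = [38], depth = 1
Step 4 ('dup'): stack = [38, 38], depth = 2
Step 5 ('push 12'): stack = [38, 38, 12], depth = 3
Step 6 ('pop'): stack = [38, 38], depth = 2
Step 7 ('pop'): stack = [38], depth = 1
Step 8 ('swap'): needs 2 value(s) but depth is 1 — STACK UNDERFLOW

Answer: step 8: swap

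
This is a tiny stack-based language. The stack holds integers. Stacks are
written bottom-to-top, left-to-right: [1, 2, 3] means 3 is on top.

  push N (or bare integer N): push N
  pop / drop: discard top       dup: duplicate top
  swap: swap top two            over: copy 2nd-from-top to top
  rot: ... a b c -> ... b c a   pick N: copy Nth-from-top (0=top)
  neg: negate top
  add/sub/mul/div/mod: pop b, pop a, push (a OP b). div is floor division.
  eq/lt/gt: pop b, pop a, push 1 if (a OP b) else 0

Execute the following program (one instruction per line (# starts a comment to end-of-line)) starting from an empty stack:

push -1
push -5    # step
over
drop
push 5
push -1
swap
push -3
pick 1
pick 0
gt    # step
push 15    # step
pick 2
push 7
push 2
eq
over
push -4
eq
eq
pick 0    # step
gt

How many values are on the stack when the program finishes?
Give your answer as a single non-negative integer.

Answer: 9

Derivation:
After 'push -1': stack = [-1] (depth 1)
After 'push -5': stack = [-1, -5] (depth 2)
After 'over': stack = [-1, -5, -1] (depth 3)
After 'drop': stack = [-1, -5] (depth 2)
After 'push 5': stack = [-1, -5, 5] (depth 3)
After 'push -1': stack = [-1, -5, 5, -1] (depth 4)
After 'swap': stack = [-1, -5, -1, 5] (depth 4)
After 'push -3': stack = [-1, -5, -1, 5, -3] (depth 5)
After 'pick 1': stack = [-1, -5, -1, 5, -3, 5] (depth 6)
After 'pick 0': stack = [-1, -5, -1, 5, -3, 5, 5] (depth 7)
  ...
After 'pick 2': stack = [-1, -5, -1, 5, -3, 0, 15, -3] (depth 8)
After 'push 7': stack = [-1, -5, -1, 5, -3, 0, 15, -3, 7] (depth 9)
After 'push 2': stack = [-1, -5, -1, 5, -3, 0, 15, -3, 7, 2] (depth 10)
After 'eq': stack = [-1, -5, -1, 5, -3, 0, 15, -3, 0] (depth 9)
After 'over': stack = [-1, -5, -1, 5, -3, 0, 15, -3, 0, -3] (depth 10)
After 'push -4': stack = [-1, -5, -1, 5, -3, 0, 15, -3, 0, -3, -4] (depth 11)
After 'eq': stack = [-1, -5, -1, 5, -3, 0, 15, -3, 0, 0] (depth 10)
After 'eq': stack = [-1, -5, -1, 5, -3, 0, 15, -3, 1] (depth 9)
After 'pick 0': stack = [-1, -5, -1, 5, -3, 0, 15, -3, 1, 1] (depth 10)
After 'gt': stack = [-1, -5, -1, 5, -3, 0, 15, -3, 0] (depth 9)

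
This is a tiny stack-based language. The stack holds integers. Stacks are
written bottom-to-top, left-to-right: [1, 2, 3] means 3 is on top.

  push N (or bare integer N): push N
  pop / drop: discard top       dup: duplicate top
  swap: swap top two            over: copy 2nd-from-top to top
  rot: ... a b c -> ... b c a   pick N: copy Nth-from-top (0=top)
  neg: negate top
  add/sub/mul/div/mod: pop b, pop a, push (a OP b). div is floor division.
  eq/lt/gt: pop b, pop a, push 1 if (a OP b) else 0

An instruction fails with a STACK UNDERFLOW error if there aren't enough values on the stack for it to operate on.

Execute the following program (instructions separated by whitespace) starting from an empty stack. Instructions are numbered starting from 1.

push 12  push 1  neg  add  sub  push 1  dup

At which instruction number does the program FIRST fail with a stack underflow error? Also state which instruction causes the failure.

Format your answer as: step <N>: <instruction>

Answer: step 5: sub

Derivation:
Step 1 ('push 12'): stack = [12], depth = 1
Step 2 ('push 1'): stack = [12, 1], depth = 2
Step 3 ('neg'): stack = [12, -1], depth = 2
Step 4 ('add'): stack = [11], depth = 1
Step 5 ('sub'): needs 2 value(s) but depth is 1 — STACK UNDERFLOW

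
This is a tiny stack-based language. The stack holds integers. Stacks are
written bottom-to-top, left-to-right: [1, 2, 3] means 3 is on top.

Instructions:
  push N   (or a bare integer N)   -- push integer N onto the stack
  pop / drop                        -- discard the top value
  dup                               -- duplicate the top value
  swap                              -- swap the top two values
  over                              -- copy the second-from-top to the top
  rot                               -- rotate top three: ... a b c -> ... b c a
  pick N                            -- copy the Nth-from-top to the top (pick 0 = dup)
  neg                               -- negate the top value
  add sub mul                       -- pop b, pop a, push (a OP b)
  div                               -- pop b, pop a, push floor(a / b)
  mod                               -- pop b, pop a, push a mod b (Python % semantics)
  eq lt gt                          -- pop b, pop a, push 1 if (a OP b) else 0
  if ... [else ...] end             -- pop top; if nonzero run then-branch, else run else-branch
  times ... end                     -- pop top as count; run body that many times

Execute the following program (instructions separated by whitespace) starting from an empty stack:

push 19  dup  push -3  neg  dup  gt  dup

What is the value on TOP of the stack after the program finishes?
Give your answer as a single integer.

Answer: 0

Derivation:
After 'push 19': [19]
After 'dup': [19, 19]
After 'push -3': [19, 19, -3]
After 'neg': [19, 19, 3]
After 'dup': [19, 19, 3, 3]
After 'gt': [19, 19, 0]
After 'dup': [19, 19, 0, 0]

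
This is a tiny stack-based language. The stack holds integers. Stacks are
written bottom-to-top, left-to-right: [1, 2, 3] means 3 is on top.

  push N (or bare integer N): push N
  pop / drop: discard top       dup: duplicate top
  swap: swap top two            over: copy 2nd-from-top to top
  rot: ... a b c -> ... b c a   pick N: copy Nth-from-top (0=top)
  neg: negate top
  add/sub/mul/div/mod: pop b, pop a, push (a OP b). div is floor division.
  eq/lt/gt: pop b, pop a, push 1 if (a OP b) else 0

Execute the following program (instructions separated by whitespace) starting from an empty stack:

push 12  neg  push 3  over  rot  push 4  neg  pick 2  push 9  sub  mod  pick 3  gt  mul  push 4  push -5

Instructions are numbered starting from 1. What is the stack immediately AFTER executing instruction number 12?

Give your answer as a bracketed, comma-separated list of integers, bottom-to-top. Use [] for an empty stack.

Step 1 ('push 12'): [12]
Step 2 ('neg'): [-12]
Step 3 ('push 3'): [-12, 3]
Step 4 ('over'): [-12, 3, -12]
Step 5 ('rot'): [3, -12, -12]
Step 6 ('push 4'): [3, -12, -12, 4]
Step 7 ('neg'): [3, -12, -12, -4]
Step 8 ('pick 2'): [3, -12, -12, -4, -12]
Step 9 ('push 9'): [3, -12, -12, -4, -12, 9]
Step 10 ('sub'): [3, -12, -12, -4, -21]
Step 11 ('mod'): [3, -12, -12, -4]
Step 12 ('pick 3'): [3, -12, -12, -4, 3]

Answer: [3, -12, -12, -4, 3]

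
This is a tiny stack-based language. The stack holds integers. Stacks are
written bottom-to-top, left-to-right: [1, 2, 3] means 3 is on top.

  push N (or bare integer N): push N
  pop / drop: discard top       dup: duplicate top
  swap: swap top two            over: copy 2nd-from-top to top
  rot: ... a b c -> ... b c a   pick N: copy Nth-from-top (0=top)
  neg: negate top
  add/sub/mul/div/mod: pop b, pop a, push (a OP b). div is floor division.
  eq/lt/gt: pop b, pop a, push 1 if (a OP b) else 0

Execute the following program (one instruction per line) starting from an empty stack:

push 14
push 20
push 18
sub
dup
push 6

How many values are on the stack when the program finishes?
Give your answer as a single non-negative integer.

After 'push 14': stack = [14] (depth 1)
After 'push 20': stack = [14, 20] (depth 2)
After 'push 18': stack = [14, 20, 18] (depth 3)
After 'sub': stack = [14, 2] (depth 2)
After 'dup': stack = [14, 2, 2] (depth 3)
After 'push 6': stack = [14, 2, 2, 6] (depth 4)

Answer: 4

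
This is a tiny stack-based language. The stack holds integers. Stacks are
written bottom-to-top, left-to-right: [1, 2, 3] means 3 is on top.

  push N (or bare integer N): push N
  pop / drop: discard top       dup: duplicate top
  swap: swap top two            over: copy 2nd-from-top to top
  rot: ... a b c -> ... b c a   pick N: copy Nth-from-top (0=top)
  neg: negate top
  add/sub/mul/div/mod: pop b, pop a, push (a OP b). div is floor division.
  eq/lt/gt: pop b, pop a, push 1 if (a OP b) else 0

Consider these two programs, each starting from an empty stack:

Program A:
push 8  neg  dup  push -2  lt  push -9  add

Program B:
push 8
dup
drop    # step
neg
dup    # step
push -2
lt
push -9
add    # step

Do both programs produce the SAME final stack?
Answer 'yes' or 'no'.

Answer: yes

Derivation:
Program A trace:
  After 'push 8': [8]
  After 'neg': [-8]
  After 'dup': [-8, -8]
  After 'push -2': [-8, -8, -2]
  After 'lt': [-8, 1]
  After 'push -9': [-8, 1, -9]
  After 'add': [-8, -8]
Program A final stack: [-8, -8]

Program B trace:
  After 'push 8': [8]
  After 'dup': [8, 8]
  After 'drop': [8]
  After 'neg': [-8]
  After 'dup': [-8, -8]
  After 'push -2': [-8, -8, -2]
  After 'lt': [-8, 1]
  After 'push -9': [-8, 1, -9]
  After 'add': [-8, -8]
Program B final stack: [-8, -8]
Same: yes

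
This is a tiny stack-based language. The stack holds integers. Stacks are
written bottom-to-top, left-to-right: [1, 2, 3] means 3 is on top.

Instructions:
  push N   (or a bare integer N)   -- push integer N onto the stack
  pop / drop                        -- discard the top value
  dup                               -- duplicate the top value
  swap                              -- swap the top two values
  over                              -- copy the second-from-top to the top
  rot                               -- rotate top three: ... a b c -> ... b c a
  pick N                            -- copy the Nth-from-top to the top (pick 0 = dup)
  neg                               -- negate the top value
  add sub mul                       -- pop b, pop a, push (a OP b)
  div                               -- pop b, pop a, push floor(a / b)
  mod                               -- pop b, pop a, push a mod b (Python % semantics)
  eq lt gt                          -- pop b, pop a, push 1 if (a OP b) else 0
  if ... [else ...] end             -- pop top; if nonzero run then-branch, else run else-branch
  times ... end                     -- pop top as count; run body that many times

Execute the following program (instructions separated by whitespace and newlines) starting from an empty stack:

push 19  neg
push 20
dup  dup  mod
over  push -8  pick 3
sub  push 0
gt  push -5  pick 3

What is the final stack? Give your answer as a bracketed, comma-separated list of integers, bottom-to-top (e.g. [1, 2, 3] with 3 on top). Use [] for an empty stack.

After 'push 19': [19]
After 'neg': [-19]
After 'push 20': [-19, 20]
After 'dup': [-19, 20, 20]
After 'dup': [-19, 20, 20, 20]
After 'mod': [-19, 20, 0]
After 'over': [-19, 20, 0, 20]
After 'push -8': [-19, 20, 0, 20, -8]
After 'pick 3': [-19, 20, 0, 20, -8, 20]
After 'sub': [-19, 20, 0, 20, -28]
After 'push 0': [-19, 20, 0, 20, -28, 0]
After 'gt': [-19, 20, 0, 20, 0]
After 'push -5': [-19, 20, 0, 20, 0, -5]
After 'pick 3': [-19, 20, 0, 20, 0, -5, 0]

Answer: [-19, 20, 0, 20, 0, -5, 0]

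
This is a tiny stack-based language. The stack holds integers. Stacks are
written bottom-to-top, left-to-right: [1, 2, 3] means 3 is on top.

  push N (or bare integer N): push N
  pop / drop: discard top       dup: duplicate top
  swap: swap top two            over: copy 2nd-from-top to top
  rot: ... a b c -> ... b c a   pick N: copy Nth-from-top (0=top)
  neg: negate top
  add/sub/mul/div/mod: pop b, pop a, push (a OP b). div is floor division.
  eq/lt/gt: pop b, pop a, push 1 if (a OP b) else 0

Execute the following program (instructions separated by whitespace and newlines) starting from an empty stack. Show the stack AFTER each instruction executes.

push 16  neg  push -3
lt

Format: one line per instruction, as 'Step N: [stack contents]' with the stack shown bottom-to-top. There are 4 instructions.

Step 1: [16]
Step 2: [-16]
Step 3: [-16, -3]
Step 4: [1]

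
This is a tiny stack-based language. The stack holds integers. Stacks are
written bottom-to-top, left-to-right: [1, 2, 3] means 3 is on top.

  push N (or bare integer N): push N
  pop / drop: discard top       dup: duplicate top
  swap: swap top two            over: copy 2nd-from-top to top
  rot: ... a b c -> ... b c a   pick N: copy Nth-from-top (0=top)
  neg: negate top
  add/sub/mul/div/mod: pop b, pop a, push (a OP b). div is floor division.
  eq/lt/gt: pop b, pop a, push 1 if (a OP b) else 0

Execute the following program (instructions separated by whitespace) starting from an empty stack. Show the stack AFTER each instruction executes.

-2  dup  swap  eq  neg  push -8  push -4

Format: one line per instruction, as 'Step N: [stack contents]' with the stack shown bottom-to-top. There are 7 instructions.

Step 1: [-2]
Step 2: [-2, -2]
Step 3: [-2, -2]
Step 4: [1]
Step 5: [-1]
Step 6: [-1, -8]
Step 7: [-1, -8, -4]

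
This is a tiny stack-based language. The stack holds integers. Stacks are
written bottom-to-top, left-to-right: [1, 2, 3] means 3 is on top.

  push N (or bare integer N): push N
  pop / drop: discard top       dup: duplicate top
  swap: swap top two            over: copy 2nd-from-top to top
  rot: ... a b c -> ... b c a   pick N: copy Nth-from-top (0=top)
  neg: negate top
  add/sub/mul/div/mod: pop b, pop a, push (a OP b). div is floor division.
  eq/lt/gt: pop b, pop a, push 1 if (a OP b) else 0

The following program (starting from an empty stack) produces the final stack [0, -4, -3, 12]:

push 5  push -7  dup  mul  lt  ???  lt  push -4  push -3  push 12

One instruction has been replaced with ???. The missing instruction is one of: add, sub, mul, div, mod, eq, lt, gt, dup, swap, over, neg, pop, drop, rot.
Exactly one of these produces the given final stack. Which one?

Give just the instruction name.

Stack before ???: [1]
Stack after ???:  [1, 1]
The instruction that transforms [1] -> [1, 1] is: dup

Answer: dup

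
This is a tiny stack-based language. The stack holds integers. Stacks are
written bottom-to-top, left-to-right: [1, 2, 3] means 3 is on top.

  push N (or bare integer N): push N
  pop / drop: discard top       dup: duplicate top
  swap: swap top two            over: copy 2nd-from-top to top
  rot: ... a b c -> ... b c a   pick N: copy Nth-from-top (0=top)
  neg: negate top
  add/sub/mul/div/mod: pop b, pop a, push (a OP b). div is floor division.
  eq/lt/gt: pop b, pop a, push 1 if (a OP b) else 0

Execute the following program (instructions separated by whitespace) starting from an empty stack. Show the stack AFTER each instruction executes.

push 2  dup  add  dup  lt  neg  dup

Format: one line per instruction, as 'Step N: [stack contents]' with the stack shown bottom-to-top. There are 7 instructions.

Step 1: [2]
Step 2: [2, 2]
Step 3: [4]
Step 4: [4, 4]
Step 5: [0]
Step 6: [0]
Step 7: [0, 0]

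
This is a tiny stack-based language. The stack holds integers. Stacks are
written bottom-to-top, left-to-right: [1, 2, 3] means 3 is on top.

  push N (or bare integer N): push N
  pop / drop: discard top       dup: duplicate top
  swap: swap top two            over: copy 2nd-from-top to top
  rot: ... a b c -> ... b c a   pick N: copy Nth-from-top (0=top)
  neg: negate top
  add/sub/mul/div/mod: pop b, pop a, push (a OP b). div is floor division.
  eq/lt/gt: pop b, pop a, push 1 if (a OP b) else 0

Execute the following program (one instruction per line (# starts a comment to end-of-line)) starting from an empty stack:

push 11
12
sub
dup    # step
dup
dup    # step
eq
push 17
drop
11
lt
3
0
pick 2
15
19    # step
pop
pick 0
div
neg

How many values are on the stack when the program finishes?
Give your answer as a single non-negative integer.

After 'push 11': stack = [11] (depth 1)
After 'push 12': stack = [11, 12] (depth 2)
After 'sub': stack = [-1] (depth 1)
After 'dup': stack = [-1, -1] (depth 2)
After 'dup': stack = [-1, -1, -1] (depth 3)
After 'dup': stack = [-1, -1, -1, -1] (depth 4)
After 'eq': stack = [-1, -1, 1] (depth 3)
After 'push 17': stack = [-1, -1, 1, 17] (depth 4)
After 'drop': stack = [-1, -1, 1] (depth 3)
After 'push 11': stack = [-1, -1, 1, 11] (depth 4)
After 'lt': stack = [-1, -1, 1] (depth 3)
After 'push 3': stack = [-1, -1, 1, 3] (depth 4)
After 'push 0': stack = [-1, -1, 1, 3, 0] (depth 5)
After 'pick 2': stack = [-1, -1, 1, 3, 0, 1] (depth 6)
After 'push 15': stack = [-1, -1, 1, 3, 0, 1, 15] (depth 7)
After 'push 19': stack = [-1, -1, 1, 3, 0, 1, 15, 19] (depth 8)
After 'pop': stack = [-1, -1, 1, 3, 0, 1, 15] (depth 7)
After 'pick 0': stack = [-1, -1, 1, 3, 0, 1, 15, 15] (depth 8)
After 'div': stack = [-1, -1, 1, 3, 0, 1, 1] (depth 7)
After 'neg': stack = [-1, -1, 1, 3, 0, 1, -1] (depth 7)

Answer: 7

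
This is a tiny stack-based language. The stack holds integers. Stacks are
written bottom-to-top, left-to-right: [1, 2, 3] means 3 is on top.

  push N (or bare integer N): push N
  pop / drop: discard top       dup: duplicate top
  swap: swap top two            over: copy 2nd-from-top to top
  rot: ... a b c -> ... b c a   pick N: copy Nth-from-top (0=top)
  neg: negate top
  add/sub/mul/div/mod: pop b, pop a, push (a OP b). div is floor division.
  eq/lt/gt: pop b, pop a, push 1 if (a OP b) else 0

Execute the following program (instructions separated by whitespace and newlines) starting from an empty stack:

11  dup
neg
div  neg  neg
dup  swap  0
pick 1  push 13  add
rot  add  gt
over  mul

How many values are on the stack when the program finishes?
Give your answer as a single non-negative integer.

After 'push 11': stack = [11] (depth 1)
After 'dup': stack = [11, 11] (depth 2)
After 'neg': stack = [11, -11] (depth 2)
After 'div': stack = [-1] (depth 1)
After 'neg': stack = [1] (depth 1)
After 'neg': stack = [-1] (depth 1)
After 'dup': stack = [-1, -1] (depth 2)
After 'swap': stack = [-1, -1] (depth 2)
After 'push 0': stack = [-1, -1, 0] (depth 3)
After 'pick 1': stack = [-1, -1, 0, -1] (depth 4)
After 'push 13': stack = [-1, -1, 0, -1, 13] (depth 5)
After 'add': stack = [-1, -1, 0, 12] (depth 4)
After 'rot': stack = [-1, 0, 12, -1] (depth 4)
After 'add': stack = [-1, 0, 11] (depth 3)
After 'gt': stack = [-1, 0] (depth 2)
After 'over': stack = [-1, 0, -1] (depth 3)
After 'mul': stack = [-1, 0] (depth 2)

Answer: 2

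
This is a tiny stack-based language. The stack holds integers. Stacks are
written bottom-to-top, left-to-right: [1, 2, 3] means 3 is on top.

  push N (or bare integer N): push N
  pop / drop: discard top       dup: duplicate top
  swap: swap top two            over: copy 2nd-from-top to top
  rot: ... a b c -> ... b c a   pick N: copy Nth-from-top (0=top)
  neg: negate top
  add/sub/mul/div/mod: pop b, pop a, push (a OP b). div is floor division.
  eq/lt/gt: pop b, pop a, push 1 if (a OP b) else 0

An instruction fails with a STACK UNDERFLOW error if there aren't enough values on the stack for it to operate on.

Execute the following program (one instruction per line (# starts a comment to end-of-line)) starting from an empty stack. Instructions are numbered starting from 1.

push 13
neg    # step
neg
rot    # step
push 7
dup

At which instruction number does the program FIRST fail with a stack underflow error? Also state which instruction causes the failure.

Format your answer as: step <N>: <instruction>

Answer: step 4: rot

Derivation:
Step 1 ('push 13'): stack = [13], depth = 1
Step 2 ('neg'): stack = [-13], depth = 1
Step 3 ('neg'): stack = [13], depth = 1
Step 4 ('rot'): needs 3 value(s) but depth is 1 — STACK UNDERFLOW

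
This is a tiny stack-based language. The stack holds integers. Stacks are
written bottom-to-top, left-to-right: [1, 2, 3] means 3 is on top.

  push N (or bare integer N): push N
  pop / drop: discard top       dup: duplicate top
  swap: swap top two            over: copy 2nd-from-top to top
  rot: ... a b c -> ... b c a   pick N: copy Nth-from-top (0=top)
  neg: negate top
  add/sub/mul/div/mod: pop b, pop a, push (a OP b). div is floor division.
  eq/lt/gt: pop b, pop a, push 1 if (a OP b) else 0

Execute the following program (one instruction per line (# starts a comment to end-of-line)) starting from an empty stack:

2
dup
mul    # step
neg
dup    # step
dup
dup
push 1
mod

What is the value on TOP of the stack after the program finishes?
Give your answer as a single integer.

After 'push 2': [2]
After 'dup': [2, 2]
After 'mul': [4]
After 'neg': [-4]
After 'dup': [-4, -4]
After 'dup': [-4, -4, -4]
After 'dup': [-4, -4, -4, -4]
After 'push 1': [-4, -4, -4, -4, 1]
After 'mod': [-4, -4, -4, 0]

Answer: 0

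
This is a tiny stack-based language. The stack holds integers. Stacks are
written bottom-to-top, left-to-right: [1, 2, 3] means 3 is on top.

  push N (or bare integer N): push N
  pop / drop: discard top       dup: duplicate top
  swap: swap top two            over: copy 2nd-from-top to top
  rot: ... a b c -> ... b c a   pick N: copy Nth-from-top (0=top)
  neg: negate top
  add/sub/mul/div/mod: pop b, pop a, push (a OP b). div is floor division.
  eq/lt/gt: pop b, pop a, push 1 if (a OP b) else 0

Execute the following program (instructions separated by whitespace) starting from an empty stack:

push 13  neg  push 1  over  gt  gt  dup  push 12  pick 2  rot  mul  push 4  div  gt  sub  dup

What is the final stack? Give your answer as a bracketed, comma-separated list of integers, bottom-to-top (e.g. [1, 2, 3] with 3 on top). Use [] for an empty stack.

Answer: [-1, -1]

Derivation:
After 'push 13': [13]
After 'neg': [-13]
After 'push 1': [-13, 1]
After 'over': [-13, 1, -13]
After 'gt': [-13, 1]
After 'gt': [0]
After 'dup': [0, 0]
After 'push 12': [0, 0, 12]
After 'pick 2': [0, 0, 12, 0]
After 'rot': [0, 12, 0, 0]
After 'mul': [0, 12, 0]
After 'push 4': [0, 12, 0, 4]
After 'div': [0, 12, 0]
After 'gt': [0, 1]
After 'sub': [-1]
After 'dup': [-1, -1]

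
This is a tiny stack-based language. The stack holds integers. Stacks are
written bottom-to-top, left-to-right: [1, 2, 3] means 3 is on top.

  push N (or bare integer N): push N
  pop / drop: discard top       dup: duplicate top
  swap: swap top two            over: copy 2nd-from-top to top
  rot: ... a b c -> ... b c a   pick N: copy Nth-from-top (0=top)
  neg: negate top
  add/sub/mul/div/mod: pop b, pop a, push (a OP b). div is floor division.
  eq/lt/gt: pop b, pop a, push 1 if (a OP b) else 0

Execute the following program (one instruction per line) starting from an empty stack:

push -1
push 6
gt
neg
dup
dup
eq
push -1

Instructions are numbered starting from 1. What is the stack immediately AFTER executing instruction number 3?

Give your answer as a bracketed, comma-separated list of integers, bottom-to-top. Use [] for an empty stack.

Answer: [0]

Derivation:
Step 1 ('push -1'): [-1]
Step 2 ('push 6'): [-1, 6]
Step 3 ('gt'): [0]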